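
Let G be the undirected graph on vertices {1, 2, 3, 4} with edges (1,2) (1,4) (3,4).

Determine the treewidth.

1

A width-1 tree decomposition is:
Bags: B1 = {1, 4}  B2 = {1, 2}  B3 = {3, 4}
Tree: B1–B2, B1–B3
The largest bag has 2 vertices, giving width 1; this decomposition certifies tw(G) ≤ 1. G has an edge, so its treewidth is at least 1. Hence tw(G) = 1 exactly.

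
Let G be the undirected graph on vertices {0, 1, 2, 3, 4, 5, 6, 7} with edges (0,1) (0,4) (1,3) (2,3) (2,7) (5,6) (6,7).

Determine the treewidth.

1

A width-1 tree decomposition is:
Bags: B1 = {0, 4}  B2 = {0, 1}  B3 = {1, 3}  B4 = {2, 3}  B5 = {2, 7}  B6 = {6, 7}  B7 = {5, 6}
Tree: B1–B2, B2–B3, B3–B4, B4–B5, B5–B6, B6–B7
Every bag has size at most 2, so the width is 2 − 1 = 1 and tw(G) ≤ 1. Any graph with an edge has treewidth ≥ 1, and G has the edge 4–0. The upper and lower bounds meet at 1, so that is the treewidth.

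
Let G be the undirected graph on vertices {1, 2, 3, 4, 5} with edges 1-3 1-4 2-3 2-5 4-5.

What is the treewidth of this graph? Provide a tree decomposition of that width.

Treewidth 2.
One such decomposition:
Bags: B1 = {2, 4, 5}  B2 = {2, 3, 4}  B3 = {1, 3, 4}
Tree: B1–B2, B2–B3

The largest bag has 3 vertices, giving width 2; this decomposition certifies tw(G) ≤ 2. Since 4–5–2–3–1–4 is a cycle in G, G is not acyclic. Forests are exactly the graphs of treewidth ≤ 1, so tw(G) ≥ 2. Hence tw(G) = 2 exactly.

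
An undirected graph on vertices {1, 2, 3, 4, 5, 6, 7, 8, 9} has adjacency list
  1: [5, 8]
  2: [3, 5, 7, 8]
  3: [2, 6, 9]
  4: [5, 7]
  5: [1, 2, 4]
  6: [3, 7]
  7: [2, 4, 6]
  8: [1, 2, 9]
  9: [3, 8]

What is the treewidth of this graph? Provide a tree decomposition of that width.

Every bag has size at most 4, so the width is 4 − 1 = 3 and tw(G) ≤ 3. For the lower bound: the 4 vertex sets {3,6,9}, {8}, {2}, {1,4,5,7} are disjoint, each induces a connected subgraph, and every pair is joined by at least one edge of G. Contracting each set to a single vertex therefore yields K_{4} as a minor, and since treewidth is minor-monotone, tw(G) ≥ tw(K_{4}) = 3. Hence tw(G) = 3 exactly.

Treewidth 3.
Bags: B1 = {3, 6, 8, 9}  B2 = {2, 3, 6, 8}  B3 = {2, 6, 7, 8}  B4 = {1, 2, 7, 8}  B5 = {1, 2, 5, 7}  B6 = {1, 4, 5, 7}
Tree: B1–B2, B2–B3, B3–B4, B4–B5, B5–B6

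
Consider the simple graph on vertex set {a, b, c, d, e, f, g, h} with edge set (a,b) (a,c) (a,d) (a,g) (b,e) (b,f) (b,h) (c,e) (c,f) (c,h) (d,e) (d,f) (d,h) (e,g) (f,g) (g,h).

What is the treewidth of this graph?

A width-4 tree decomposition is:
Bags: B1 = {a, b, e, f, h}  B2 = {a, d, e, f, h}  B3 = {a, e, f, g, h}  B4 = {a, c, e, f, h}
Tree: B1–B2, B2–B3, B3–B4
The largest bag has 5 vertices, giving width 4; this decomposition certifies tw(G) ≤ 4. For the lower bound: the 5 vertex sets {b,f}, {d,e}, {a,g}, {h}, {c} are disjoint, each induces a connected subgraph, and every pair is joined by at least one edge of G. Contracting each set to a single vertex therefore yields K_{5} as a minor, and since treewidth is minor-monotone, tw(G) ≥ tw(K_{5}) = 4. Combining the bounds, tw(G) = 4.

4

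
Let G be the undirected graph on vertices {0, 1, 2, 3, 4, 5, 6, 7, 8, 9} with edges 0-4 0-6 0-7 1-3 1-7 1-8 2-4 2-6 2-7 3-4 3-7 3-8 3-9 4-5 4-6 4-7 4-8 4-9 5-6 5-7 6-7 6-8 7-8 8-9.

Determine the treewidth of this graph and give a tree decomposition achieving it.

Treewidth 3.
Bags: B1 = {3, 4, 7, 8}  B2 = {3, 4, 8, 9}  B3 = {4, 6, 7, 8}  B4 = {2, 4, 6, 7}  B5 = {1, 3, 7, 8}  B6 = {4, 5, 6, 7}  B7 = {0, 4, 6, 7}
Tree: B1–B2, B1–B3, B3–B4, B1–B5, B4–B6, B3–B7

The largest bag has 4 vertices, giving width 3; this decomposition certifies tw(G) ≤ 3. Conversely, {1, 3, 7, 8} is a clique of size 4, and the vertices of any clique must share a bag in every tree decomposition; so some bag has ≥ 4 vertices and tw(G) ≥ 3. Therefore the treewidth is 3.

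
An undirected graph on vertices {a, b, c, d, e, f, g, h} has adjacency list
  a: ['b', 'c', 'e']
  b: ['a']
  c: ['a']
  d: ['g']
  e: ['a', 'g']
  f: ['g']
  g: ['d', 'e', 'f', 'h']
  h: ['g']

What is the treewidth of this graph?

1

A width-1 tree decomposition is:
Bags: B1 = {a, e}  B2 = {e, g}  B3 = {a, b}  B4 = {d, g}  B5 = {a, c}  B6 = {f, g}  B7 = {g, h}
Tree: B1–B2, B1–B3, B2–B4, B1–B5, B4–B6, B2–B7
Every bag has size at most 2, so the width is 2 − 1 = 1 and tw(G) ≤ 1. Since G has at least one edge (e.g. a–e), it is not an edgeless graph, so tw(G) ≥ 1. Hence tw(G) = 1 exactly.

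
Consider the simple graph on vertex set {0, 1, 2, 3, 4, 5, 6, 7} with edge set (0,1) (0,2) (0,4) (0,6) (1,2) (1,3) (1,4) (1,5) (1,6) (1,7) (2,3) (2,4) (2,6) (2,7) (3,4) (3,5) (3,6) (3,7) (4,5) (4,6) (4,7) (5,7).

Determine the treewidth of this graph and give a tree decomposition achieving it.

Treewidth 4.
One optimal decomposition is:
Bags: B1 = {0, 1, 2, 4, 6}  B2 = {1, 2, 3, 4, 6}  B3 = {1, 2, 3, 4, 7}  B4 = {1, 3, 4, 5, 7}
Tree: B1–B2, B2–B3, B3–B4

Each bag holds 5 vertices, so the decomposition has width 4, which upper-bounds the treewidth. On the other hand G contains the 5-clique {0, 1, 2, 4, 6}. A clique must lie in a single bag of any decomposition, so no decomposition can have width below 4. The upper and lower bounds meet at 4, so that is the treewidth.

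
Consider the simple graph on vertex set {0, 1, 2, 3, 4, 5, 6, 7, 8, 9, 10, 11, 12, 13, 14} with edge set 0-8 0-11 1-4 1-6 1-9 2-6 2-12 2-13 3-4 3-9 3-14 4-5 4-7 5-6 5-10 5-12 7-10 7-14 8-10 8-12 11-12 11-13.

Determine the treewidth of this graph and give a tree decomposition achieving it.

Treewidth 3.
One such decomposition:
Bags: B1 = {0, 2, 11, 13}  B2 = {0, 2, 11, 12}  B3 = {0, 2, 8, 12}  B4 = {2, 6, 8, 12}  B5 = {5, 6, 8, 12}  B6 = {5, 6, 8, 10}  B7 = {1, 5, 6, 10}  B8 = {1, 4, 5, 10}  B9 = {1, 4, 7, 10}  B10 = {1, 4, 7, 9}  B11 = {3, 4, 7, 9}  B12 = {3, 7, 9, 14}
Tree: B1–B2, B2–B3, B3–B4, B4–B5, B5–B6, B6–B7, B7–B8, B8–B9, B9–B10, B10–B11, B11–B12

The largest bag has 4 vertices, giving width 3; this decomposition certifies tw(G) ≤ 3. For the lower bound: the 4 vertex sets {0,11,13}, {2}, {12}, {5,6,8,10} are disjoint, each induces a connected subgraph, and every pair is joined by at least one edge of G. Contracting each set to a single vertex therefore yields K_{4} as a minor, and since treewidth is minor-monotone, tw(G) ≥ tw(K_{4}) = 3. Hence tw(G) = 3 exactly.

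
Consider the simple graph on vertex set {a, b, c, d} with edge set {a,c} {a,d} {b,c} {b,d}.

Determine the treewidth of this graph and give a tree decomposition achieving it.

Every bag has size at most 3, so the width is 3 − 1 = 2 and tw(G) ≤ 2. Since c–b–d–a–c is a cycle in G, G is not acyclic. Forests are exactly the graphs of treewidth ≤ 1, so tw(G) ≥ 2. Hence tw(G) = 2 exactly.

Treewidth 2.
One optimal decomposition is:
Bags: B1 = {b, c, d}  B2 = {a, c, d}
Tree: B1–B2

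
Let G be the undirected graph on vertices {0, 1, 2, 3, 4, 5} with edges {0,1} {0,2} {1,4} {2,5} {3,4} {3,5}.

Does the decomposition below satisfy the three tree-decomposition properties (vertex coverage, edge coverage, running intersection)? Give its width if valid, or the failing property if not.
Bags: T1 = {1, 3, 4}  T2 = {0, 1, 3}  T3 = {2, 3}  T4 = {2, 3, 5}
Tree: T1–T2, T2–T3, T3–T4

A tree decomposition must satisfy three properties: every vertex lies in some bag; for every edge, both endpoints lie together in some bag; and for every vertex, the bags containing it form a connected subtree. Here edge (0,2) lies in no bag, so the decomposition is invalid.

No — edge (0,2) lies in no bag.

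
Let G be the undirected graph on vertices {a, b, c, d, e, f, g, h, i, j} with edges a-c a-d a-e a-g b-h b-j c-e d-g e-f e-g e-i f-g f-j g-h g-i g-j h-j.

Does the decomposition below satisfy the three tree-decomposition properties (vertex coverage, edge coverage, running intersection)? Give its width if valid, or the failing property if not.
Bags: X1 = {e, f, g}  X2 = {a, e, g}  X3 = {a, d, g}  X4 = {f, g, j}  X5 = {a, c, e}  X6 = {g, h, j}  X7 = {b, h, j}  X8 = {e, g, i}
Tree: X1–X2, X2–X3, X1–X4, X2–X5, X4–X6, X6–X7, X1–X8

Vertex coverage: the bags together contain {a, b, c, d, e, f, g, h, i, j}, the full vertex set. Edge coverage: each edge of G has both endpoints in at least one bag. Running intersection: for every vertex, the bags containing it form a connected subtree. All three properties hold, so this is a valid tree decomposition of width max|bag| − 1 = 2, and hence tw(G) ≤ 2.

Yes; width 2.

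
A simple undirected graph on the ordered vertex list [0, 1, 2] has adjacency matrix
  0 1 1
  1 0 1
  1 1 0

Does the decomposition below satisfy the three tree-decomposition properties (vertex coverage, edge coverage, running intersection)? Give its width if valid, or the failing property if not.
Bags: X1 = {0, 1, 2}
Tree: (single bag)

Checking the three conditions: (i) the bags cover all of {0, 1, 2}; (ii) for each edge, some bag contains both endpoints; (iii) the bags containing any fixed vertex form a subtree. All hold, so the decomposition is valid with width 3 − 1 = 2.

Yes; width 2.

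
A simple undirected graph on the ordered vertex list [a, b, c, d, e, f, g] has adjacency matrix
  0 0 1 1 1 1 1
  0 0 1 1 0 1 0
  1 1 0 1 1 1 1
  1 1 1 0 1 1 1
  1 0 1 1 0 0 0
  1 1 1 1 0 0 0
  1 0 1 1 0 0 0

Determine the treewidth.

A width-3 tree decomposition is:
Bags: B1 = {a, c, d, f}  B2 = {b, c, d, f}  B3 = {a, c, d, e}  B4 = {a, c, d, g}
Tree: B1–B2, B1–B3, B3–B4
The largest bag has 4 vertices, giving width 3; this decomposition certifies tw(G) ≤ 3. For the lower bound, the 4 vertices {a, c, d, g} are pairwise adjacent, and any tree decomposition puts a clique entirely inside one bag — forcing width ≥ 3. Therefore the treewidth is 3.

3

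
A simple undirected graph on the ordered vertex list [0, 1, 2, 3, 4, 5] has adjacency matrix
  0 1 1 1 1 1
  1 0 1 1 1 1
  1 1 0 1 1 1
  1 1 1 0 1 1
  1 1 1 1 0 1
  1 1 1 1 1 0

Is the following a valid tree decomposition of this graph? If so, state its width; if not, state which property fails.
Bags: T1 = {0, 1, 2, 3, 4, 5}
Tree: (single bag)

Checking the three conditions: (i) the bags cover all of {0, 1, 2, 3, 4, 5}; (ii) for each edge, some bag contains both endpoints; (iii) the bags containing any fixed vertex form a subtree. All hold, so the decomposition is valid with width 6 − 1 = 5.

Yes; width 5.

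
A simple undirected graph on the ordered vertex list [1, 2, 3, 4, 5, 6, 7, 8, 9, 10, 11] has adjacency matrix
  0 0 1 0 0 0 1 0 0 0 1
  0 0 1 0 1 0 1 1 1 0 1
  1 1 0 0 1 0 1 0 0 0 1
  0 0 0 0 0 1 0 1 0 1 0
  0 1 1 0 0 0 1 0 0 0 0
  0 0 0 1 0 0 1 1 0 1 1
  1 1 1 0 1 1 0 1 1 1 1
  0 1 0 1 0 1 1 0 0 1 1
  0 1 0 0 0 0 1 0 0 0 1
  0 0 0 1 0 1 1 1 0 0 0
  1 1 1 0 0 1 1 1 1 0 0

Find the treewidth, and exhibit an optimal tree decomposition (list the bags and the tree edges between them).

Every bag has size at most 4, so the width is 4 − 1 = 3 and tw(G) ≤ 3. Conversely, {4, 6, 8, 10} is a clique of size 4, and the vertices of any clique must share a bag in every tree decomposition; so some bag has ≥ 4 vertices and tw(G) ≥ 3. Hence tw(G) = 3 exactly.

Treewidth 3.
One such decomposition:
Bags: B1 = {2, 7, 9, 11}  B2 = {2, 3, 7, 11}  B3 = {2, 7, 8, 11}  B4 = {6, 7, 8, 11}  B5 = {1, 3, 7, 11}  B6 = {6, 7, 8, 10}  B7 = {2, 3, 5, 7}  B8 = {4, 6, 8, 10}
Tree: B1–B2, B2–B3, B3–B4, B2–B5, B4–B6, B2–B7, B6–B8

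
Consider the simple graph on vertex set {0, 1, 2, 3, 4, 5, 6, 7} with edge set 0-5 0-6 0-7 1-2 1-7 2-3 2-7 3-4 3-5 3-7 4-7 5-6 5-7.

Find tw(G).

A width-2 tree decomposition is:
Bags: B1 = {3, 5, 7}  B2 = {3, 4, 7}  B3 = {0, 5, 7}  B4 = {2, 3, 7}  B5 = {0, 5, 6}  B6 = {1, 2, 7}
Tree: B1–B2, B1–B3, B1–B4, B3–B5, B4–B6
Every bag has size at most 3, so the width is 3 − 1 = 2 and tw(G) ≤ 2. For the lower bound, the 3 vertices {0, 5, 6} are pairwise adjacent, and any tree decomposition puts a clique entirely inside one bag — forcing width ≥ 2. Combining the bounds, tw(G) = 2.

2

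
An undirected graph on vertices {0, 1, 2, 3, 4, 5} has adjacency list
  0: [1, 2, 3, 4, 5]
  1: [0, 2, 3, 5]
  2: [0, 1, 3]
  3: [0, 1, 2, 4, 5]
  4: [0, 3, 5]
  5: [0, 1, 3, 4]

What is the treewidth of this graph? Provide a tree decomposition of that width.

Every bag has size at most 4, so the width is 4 − 1 = 3 and tw(G) ≤ 3. On the other hand G contains the 4-clique {0, 1, 2, 3}. A clique must lie in a single bag of any decomposition, so no decomposition can have width below 3. Combining the bounds, tw(G) = 3.

Treewidth 3.
One such decomposition:
Bags: B1 = {0, 3, 4, 5}  B2 = {0, 1, 3, 5}  B3 = {0, 1, 2, 3}
Tree: B1–B2, B2–B3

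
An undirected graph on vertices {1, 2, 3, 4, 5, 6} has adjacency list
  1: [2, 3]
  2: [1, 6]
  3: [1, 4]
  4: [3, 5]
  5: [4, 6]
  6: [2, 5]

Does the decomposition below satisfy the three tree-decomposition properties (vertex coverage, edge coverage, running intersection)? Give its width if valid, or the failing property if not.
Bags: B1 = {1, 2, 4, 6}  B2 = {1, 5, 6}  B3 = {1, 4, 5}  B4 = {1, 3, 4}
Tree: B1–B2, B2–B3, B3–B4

A tree decomposition must satisfy three properties: every vertex lies in some bag; for every edge, both endpoints lie together in some bag; and for every vertex, the bags containing it form a connected subtree. Here bags containing vertex 4 are not connected in the tree, so the decomposition is invalid.

No — bags containing vertex 4 are not connected in the tree.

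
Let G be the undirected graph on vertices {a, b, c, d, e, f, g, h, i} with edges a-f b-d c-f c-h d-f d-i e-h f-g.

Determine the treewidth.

A width-1 tree decomposition is:
Bags: B1 = {a, f}  B2 = {f, g}  B3 = {c, f}  B4 = {d, f}  B5 = {d, i}  B6 = {b, d}  B7 = {c, h}  B8 = {e, h}
Tree: B1–B2, B2–B3, B1–B4, B4–B5, B5–B6, B3–B7, B7–B8
The largest bag has 2 vertices, giving width 1; this decomposition certifies tw(G) ≤ 1. Since G has at least one edge (e.g. f–a), it is not an edgeless graph, so tw(G) ≥ 1. The upper and lower bounds meet at 1, so that is the treewidth.

1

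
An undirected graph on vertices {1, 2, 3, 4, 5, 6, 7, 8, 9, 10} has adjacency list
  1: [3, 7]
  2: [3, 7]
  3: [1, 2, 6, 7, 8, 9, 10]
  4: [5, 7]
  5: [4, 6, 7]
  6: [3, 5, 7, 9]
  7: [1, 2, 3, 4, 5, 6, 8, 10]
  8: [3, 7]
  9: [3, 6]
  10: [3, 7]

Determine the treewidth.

2

A width-2 tree decomposition is:
Bags: B1 = {3, 7, 8}  B2 = {3, 7, 10}  B3 = {3, 6, 7}  B4 = {2, 3, 7}  B5 = {5, 6, 7}  B6 = {4, 5, 7}  B7 = {1, 3, 7}  B8 = {3, 6, 9}
Tree: B1–B2, B2–B3, B2–B4, B3–B5, B5–B6, B1–B7, B3–B8
Every bag has size at most 3, so the width is 3 − 1 = 2 and tw(G) ≤ 2. For the lower bound, the 3 vertices {3, 6, 9} are pairwise adjacent, and any tree decomposition puts a clique entirely inside one bag — forcing width ≥ 2. Hence tw(G) = 2 exactly.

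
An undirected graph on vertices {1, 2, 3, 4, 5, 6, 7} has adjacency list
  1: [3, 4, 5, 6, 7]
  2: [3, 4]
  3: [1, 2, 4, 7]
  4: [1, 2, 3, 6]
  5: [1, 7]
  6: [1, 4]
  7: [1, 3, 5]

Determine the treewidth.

A width-2 tree decomposition is:
Bags: B1 = {1, 3, 4}  B2 = {1, 3, 7}  B3 = {2, 3, 4}  B4 = {1, 5, 7}  B5 = {1, 4, 6}
Tree: B1–B2, B1–B3, B2–B4, B1–B5
Each bag holds 3 vertices, so the decomposition has width 2, which upper-bounds the treewidth. Conversely, {1, 3, 4} is a clique of size 3, and the vertices of any clique must share a bag in every tree decomposition; so some bag has ≥ 3 vertices and tw(G) ≥ 2. The upper and lower bounds meet at 2, so that is the treewidth.

2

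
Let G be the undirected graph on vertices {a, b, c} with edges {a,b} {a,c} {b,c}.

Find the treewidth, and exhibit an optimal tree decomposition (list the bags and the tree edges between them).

With just one bag of size 3, the width is 3 − 1 = 2, so tw(G) ≤ 2. On the other hand G contains the 3-clique {a, b, c}. A clique must lie in a single bag of any decomposition, so no decomposition can have width below 2. Combining the bounds, tw(G) = 2.

Treewidth 2.
Bags: B1 = {a, b, c}
Tree: (single bag)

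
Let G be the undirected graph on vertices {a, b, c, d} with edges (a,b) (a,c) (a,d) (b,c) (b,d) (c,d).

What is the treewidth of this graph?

3

A width-3 tree decomposition is:
Bags: B1 = {a, b, c, d}
Tree: (single bag)
A single bag containing all 4 vertices is trivially a valid decomposition of width 3. On the other hand G contains the 4-clique {a, b, c, d}. A clique must lie in a single bag of any decomposition, so no decomposition can have width below 3. Combining the bounds, tw(G) = 3.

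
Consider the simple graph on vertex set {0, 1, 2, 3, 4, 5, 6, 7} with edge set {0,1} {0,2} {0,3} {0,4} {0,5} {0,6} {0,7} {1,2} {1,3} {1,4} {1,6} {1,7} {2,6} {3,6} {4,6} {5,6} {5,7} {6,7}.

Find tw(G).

3

A width-3 tree decomposition is:
Bags: B1 = {0, 1, 4, 6}  B2 = {0, 1, 6, 7}  B3 = {0, 5, 6, 7}  B4 = {0, 1, 3, 6}  B5 = {0, 1, 2, 6}
Tree: B1–B2, B2–B3, B1–B4, B4–B5
Every bag has size at most 4, so the width is 4 − 1 = 3 and tw(G) ≤ 3. For the lower bound, the 4 vertices {0, 1, 2, 6} are pairwise adjacent, and any tree decomposition puts a clique entirely inside one bag — forcing width ≥ 3. Therefore the treewidth is 3.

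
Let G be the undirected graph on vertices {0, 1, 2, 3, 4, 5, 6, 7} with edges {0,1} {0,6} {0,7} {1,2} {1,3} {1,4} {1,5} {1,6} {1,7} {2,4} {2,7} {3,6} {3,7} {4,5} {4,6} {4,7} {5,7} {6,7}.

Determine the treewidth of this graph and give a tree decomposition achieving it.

The largest bag has 4 vertices, giving width 3; this decomposition certifies tw(G) ≤ 3. On the other hand G contains the 4-clique {0, 1, 6, 7}. A clique must lie in a single bag of any decomposition, so no decomposition can have width below 3. Therefore the treewidth is 3.

Treewidth 3.
Bags: B1 = {1, 2, 4, 7}  B2 = {1, 4, 5, 7}  B3 = {1, 4, 6, 7}  B4 = {1, 3, 6, 7}  B5 = {0, 1, 6, 7}
Tree: B1–B2, B1–B3, B3–B4, B3–B5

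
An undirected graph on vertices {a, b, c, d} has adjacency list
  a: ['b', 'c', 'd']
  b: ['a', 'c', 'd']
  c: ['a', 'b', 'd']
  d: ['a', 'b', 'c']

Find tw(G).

A width-3 tree decomposition is:
Bags: B1 = {a, b, c, d}
Tree: (single bag)
With just one bag of size 4, the width is 4 − 1 = 3, so tw(G) ≤ 3. Conversely, {a, b, c, d} is a clique of size 4, and the vertices of any clique must share a bag in every tree decomposition; so some bag has ≥ 4 vertices and tw(G) ≥ 3. Combining the bounds, tw(G) = 3.

3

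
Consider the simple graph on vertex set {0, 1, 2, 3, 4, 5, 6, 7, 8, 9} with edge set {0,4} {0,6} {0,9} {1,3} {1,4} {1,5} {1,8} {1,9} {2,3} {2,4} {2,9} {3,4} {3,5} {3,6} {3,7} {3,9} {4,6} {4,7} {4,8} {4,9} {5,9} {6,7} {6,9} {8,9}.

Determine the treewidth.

3

A width-3 tree decomposition is:
Bags: B1 = {2, 3, 4, 9}  B2 = {1, 3, 4, 9}  B3 = {3, 4, 6, 9}  B4 = {1, 4, 8, 9}  B5 = {1, 3, 5, 9}  B6 = {3, 4, 6, 7}  B7 = {0, 4, 6, 9}
Tree: B1–B2, B2–B3, B2–B4, B2–B5, B3–B6, B3–B7
The largest bag has 4 vertices, giving width 3; this decomposition certifies tw(G) ≤ 3. On the other hand G contains the 4-clique {0, 4, 6, 9}. A clique must lie in a single bag of any decomposition, so no decomposition can have width below 3. Therefore the treewidth is 3.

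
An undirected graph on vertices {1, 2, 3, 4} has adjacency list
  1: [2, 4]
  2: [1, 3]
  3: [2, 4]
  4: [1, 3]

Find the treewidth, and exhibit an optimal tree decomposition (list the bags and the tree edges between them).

Treewidth 2.
One such decomposition:
Bags: B1 = {1, 2, 3}  B2 = {1, 3, 4}
Tree: B1–B2

Each bag holds 3 vertices, so the decomposition has width 2, which upper-bounds the treewidth. Since 3–2–1–4–3 is a cycle in G, G is not acyclic. Forests are exactly the graphs of treewidth ≤ 1, so tw(G) ≥ 2. The upper and lower bounds meet at 2, so that is the treewidth.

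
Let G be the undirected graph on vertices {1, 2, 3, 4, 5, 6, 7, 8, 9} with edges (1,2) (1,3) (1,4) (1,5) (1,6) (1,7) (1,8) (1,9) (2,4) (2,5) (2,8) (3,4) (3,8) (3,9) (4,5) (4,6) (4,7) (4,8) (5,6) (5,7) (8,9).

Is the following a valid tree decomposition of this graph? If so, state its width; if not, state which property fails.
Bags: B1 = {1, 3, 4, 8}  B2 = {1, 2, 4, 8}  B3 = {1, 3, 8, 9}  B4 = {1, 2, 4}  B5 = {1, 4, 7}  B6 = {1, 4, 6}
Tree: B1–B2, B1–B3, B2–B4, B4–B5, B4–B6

No — vertex 5 appears in no bag.

A tree decomposition must satisfy three properties: every vertex lies in some bag; for every edge, both endpoints lie together in some bag; and for every vertex, the bags containing it form a connected subtree. Here vertex 5 appears in no bag, so the decomposition is invalid.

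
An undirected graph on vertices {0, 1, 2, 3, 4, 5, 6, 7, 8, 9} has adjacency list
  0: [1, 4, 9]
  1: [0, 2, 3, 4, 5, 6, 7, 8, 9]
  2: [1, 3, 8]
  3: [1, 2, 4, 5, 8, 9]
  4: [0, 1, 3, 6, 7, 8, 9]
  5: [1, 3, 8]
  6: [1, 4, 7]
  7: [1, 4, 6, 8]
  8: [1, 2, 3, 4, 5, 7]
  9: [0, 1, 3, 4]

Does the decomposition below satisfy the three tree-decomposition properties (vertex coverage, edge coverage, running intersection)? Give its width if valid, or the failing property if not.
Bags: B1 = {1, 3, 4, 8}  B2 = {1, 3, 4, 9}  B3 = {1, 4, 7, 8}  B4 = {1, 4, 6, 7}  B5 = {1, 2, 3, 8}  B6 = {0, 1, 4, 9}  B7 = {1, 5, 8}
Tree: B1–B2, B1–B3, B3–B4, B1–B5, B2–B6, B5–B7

A tree decomposition must satisfy three properties: every vertex lies in some bag; for every edge, both endpoints lie together in some bag; and for every vertex, the bags containing it form a connected subtree. Here edge (3,5) lies in no bag, so the decomposition is invalid.

No — edge (3,5) lies in no bag.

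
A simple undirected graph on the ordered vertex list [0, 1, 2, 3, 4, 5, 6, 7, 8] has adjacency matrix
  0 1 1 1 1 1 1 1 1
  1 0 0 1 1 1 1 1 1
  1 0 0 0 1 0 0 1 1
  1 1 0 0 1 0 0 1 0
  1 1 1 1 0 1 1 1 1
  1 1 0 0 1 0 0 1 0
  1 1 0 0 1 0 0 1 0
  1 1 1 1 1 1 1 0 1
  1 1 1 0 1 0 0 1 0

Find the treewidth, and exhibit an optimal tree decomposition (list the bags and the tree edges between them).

Treewidth 4.
One such decomposition:
Bags: B1 = {0, 1, 4, 6, 7}  B2 = {0, 1, 3, 4, 7}  B3 = {0, 1, 4, 5, 7}  B4 = {0, 1, 4, 7, 8}  B5 = {0, 2, 4, 7, 8}
Tree: B1–B2, B1–B3, B3–B4, B4–B5

Each bag holds 5 vertices, so the decomposition has width 4, which upper-bounds the treewidth. For the lower bound, the 5 vertices {0, 1, 4, 7, 8} are pairwise adjacent, and any tree decomposition puts a clique entirely inside one bag — forcing width ≥ 4. Hence tw(G) = 4 exactly.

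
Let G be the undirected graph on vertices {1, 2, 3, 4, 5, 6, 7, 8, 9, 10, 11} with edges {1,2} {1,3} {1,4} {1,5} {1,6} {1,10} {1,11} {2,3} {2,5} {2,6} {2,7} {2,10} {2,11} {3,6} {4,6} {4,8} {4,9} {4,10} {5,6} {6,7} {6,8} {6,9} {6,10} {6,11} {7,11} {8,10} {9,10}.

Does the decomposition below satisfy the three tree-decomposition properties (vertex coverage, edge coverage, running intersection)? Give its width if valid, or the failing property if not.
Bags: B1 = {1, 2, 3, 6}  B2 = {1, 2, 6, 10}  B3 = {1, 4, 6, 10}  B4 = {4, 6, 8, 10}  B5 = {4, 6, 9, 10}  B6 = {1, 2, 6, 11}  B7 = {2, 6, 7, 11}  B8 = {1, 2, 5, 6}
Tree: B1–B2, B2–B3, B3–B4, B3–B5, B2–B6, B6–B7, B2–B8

Yes; width 3.

Every vertex of G appears in some bag (union = {1, 2, 3, 4, 5, 6, 7, 8, 9, 10, 11}); every edge is covered by a bag; and for each vertex v the set of bags containing v is connected in the bag tree. The decomposition is therefore valid. The largest bag has 4 vertices, so the width is 3.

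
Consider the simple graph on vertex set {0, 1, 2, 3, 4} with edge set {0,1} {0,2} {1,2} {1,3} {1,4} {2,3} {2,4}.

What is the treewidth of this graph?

A width-2 tree decomposition is:
Bags: B1 = {1, 2, 3}  B2 = {0, 1, 2}  B3 = {1, 2, 4}
Tree: B1–B2, B1–B3
The largest bag has 3 vertices, giving width 2; this decomposition certifies tw(G) ≤ 2. Conversely, {0, 1, 2} is a clique of size 3, and the vertices of any clique must share a bag in every tree decomposition; so some bag has ≥ 3 vertices and tw(G) ≥ 2. Combining the bounds, tw(G) = 2.

2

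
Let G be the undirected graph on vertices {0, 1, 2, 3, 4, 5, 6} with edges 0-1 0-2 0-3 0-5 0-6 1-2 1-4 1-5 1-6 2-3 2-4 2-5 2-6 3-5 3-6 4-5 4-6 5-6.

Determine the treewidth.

4

A width-4 tree decomposition is:
Bags: B1 = {1, 2, 4, 5, 6}  B2 = {0, 1, 2, 5, 6}  B3 = {0, 2, 3, 5, 6}
Tree: B1–B2, B2–B3
Every bag has size at most 5, so the width is 5 − 1 = 4 and tw(G) ≤ 4. On the other hand G contains the 5-clique {0, 1, 2, 5, 6}. A clique must lie in a single bag of any decomposition, so no decomposition can have width below 4. Therefore the treewidth is 4.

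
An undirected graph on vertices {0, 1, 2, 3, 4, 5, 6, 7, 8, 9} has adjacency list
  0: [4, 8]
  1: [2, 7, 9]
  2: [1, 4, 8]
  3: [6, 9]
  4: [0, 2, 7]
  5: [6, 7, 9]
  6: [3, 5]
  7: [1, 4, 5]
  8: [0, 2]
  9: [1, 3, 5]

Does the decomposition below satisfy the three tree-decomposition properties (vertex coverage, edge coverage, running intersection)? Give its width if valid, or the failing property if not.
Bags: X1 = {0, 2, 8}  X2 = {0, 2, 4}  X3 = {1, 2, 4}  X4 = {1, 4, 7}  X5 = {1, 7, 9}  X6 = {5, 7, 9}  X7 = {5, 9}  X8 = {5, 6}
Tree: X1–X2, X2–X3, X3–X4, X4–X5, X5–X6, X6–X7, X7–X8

A tree decomposition must satisfy three properties: every vertex lies in some bag; for every edge, both endpoints lie together in some bag; and for every vertex, the bags containing it form a connected subtree. Here vertex 3 appears in no bag, so the decomposition is invalid.

No — vertex 3 appears in no bag.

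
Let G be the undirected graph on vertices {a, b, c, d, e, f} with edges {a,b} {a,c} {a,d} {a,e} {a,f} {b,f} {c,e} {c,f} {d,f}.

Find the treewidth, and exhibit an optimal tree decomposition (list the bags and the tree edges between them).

The largest bag has 3 vertices, giving width 2; this decomposition certifies tw(G) ≤ 2. On the other hand G contains the 3-clique {a, c, e}. A clique must lie in a single bag of any decomposition, so no decomposition can have width below 2. Therefore the treewidth is 2.

Treewidth 2.
Bags: B1 = {a, b, f}  B2 = {a, c, f}  B3 = {a, c, e}  B4 = {a, d, f}
Tree: B1–B2, B2–B3, B2–B4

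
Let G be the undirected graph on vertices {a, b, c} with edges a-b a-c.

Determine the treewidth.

A width-1 tree decomposition is:
Bags: B1 = {a, b}  B2 = {a, c}
Tree: B1–B2
Every bag has size at most 2, so the width is 2 − 1 = 1 and tw(G) ≤ 1. Any graph with an edge has treewidth ≥ 1, and G has the edge a–b. Combining the bounds, tw(G) = 1.

1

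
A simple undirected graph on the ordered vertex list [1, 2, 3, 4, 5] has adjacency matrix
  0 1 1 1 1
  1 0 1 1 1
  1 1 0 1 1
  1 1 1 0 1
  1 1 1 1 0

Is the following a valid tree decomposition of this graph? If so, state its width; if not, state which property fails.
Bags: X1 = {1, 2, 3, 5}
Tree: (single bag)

No — vertex 4 appears in no bag.

A tree decomposition must satisfy three properties: every vertex lies in some bag; for every edge, both endpoints lie together in some bag; and for every vertex, the bags containing it form a connected subtree. Here vertex 4 appears in no bag, so the decomposition is invalid.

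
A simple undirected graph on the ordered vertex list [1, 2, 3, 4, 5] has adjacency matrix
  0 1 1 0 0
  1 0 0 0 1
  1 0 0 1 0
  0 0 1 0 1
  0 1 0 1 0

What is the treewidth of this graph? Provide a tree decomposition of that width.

Every bag has size at most 3, so the width is 3 − 1 = 2 and tw(G) ≤ 2. The edges 3–1–2–5–4–3 form a cycle, so G is not a tree and its treewidth is at least 2. Combining the bounds, tw(G) = 2.

Treewidth 2.
One such decomposition:
Bags: B1 = {1, 2, 3}  B2 = {2, 3, 5}  B3 = {3, 4, 5}
Tree: B1–B2, B2–B3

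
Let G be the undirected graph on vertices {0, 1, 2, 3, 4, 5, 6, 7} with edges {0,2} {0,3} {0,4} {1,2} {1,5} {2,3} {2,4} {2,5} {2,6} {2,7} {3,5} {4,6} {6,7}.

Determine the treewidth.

A width-2 tree decomposition is:
Bags: B1 = {0, 2, 4}  B2 = {2, 4, 6}  B3 = {2, 6, 7}  B4 = {0, 2, 3}  B5 = {2, 3, 5}  B6 = {1, 2, 5}
Tree: B1–B2, B2–B3, B1–B4, B4–B5, B5–B6
The largest bag has 3 vertices, giving width 2; this decomposition certifies tw(G) ≤ 2. Conversely, {0, 2, 3} is a clique of size 3, and the vertices of any clique must share a bag in every tree decomposition; so some bag has ≥ 3 vertices and tw(G) ≥ 2. The upper and lower bounds meet at 2, so that is the treewidth.

2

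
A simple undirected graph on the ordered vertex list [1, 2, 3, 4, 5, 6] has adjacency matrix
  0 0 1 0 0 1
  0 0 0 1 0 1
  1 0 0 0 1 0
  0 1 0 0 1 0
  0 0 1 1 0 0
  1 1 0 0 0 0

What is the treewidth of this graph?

A width-2 tree decomposition is:
Bags: B1 = {2, 4, 6}  B2 = {1, 4, 6}  B3 = {1, 3, 4}  B4 = {3, 4, 5}
Tree: B1–B2, B2–B3, B3–B4
The largest bag has 3 vertices, giving width 2; this decomposition certifies tw(G) ≤ 2. The edges 4–2–6–1–3–5–4 form a cycle, so G is not a tree and its treewidth is at least 2. The upper and lower bounds meet at 2, so that is the treewidth.

2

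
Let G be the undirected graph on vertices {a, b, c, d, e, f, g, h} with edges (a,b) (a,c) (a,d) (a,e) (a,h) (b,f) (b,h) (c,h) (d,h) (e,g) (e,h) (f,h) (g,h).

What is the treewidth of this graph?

2

A width-2 tree decomposition is:
Bags: B1 = {a, d, h}  B2 = {a, e, h}  B3 = {e, g, h}  B4 = {a, c, h}  B5 = {a, b, h}  B6 = {b, f, h}
Tree: B1–B2, B2–B3, B1–B4, B4–B5, B5–B6
Every bag has size at most 3, so the width is 3 − 1 = 2 and tw(G) ≤ 2. Conversely, {e, g, h} is a clique of size 3, and the vertices of any clique must share a bag in every tree decomposition; so some bag has ≥ 3 vertices and tw(G) ≥ 2. Combining the bounds, tw(G) = 2.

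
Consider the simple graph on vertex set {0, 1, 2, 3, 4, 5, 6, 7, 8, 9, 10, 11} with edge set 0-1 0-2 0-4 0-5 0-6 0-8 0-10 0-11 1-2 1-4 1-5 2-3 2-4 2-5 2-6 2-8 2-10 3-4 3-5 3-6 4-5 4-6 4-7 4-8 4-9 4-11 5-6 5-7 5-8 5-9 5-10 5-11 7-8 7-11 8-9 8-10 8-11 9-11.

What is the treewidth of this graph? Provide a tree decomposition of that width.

Treewidth 4.
One such decomposition:
Bags: B1 = {0, 2, 4, 5, 8}  B2 = {0, 2, 4, 5, 6}  B3 = {2, 3, 4, 5, 6}  B4 = {0, 1, 2, 4, 5}  B5 = {0, 2, 5, 8, 10}  B6 = {0, 4, 5, 8, 11}  B7 = {4, 5, 8, 9, 11}  B8 = {4, 5, 7, 8, 11}
Tree: B1–B2, B2–B3, B1–B4, B1–B5, B1–B6, B6–B7, B6–B8

Every bag has size at most 5, so the width is 5 − 1 = 4 and tw(G) ≤ 4. Conversely, {0, 2, 5, 8, 10} is a clique of size 5, and the vertices of any clique must share a bag in every tree decomposition; so some bag has ≥ 5 vertices and tw(G) ≥ 4. Hence tw(G) = 4 exactly.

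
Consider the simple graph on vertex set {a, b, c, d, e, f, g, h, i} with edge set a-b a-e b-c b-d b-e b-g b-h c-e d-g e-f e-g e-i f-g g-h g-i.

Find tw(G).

2

A width-2 tree decomposition is:
Bags: B1 = {b, e, g}  B2 = {e, g, i}  B3 = {b, g, h}  B4 = {e, f, g}  B5 = {b, c, e}  B6 = {b, d, g}  B7 = {a, b, e}
Tree: B1–B2, B1–B3, B1–B4, B1–B5, B3–B6, B1–B7
Every bag has size at most 3, so the width is 3 − 1 = 2 and tw(G) ≤ 2. On the other hand G contains the 3-clique {e, f, g}. A clique must lie in a single bag of any decomposition, so no decomposition can have width below 2. Therefore the treewidth is 2.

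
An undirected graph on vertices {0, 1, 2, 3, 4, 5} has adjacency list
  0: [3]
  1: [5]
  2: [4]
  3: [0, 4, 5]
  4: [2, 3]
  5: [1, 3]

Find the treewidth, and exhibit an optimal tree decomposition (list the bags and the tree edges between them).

Treewidth 1.
Bags: B1 = {3, 5}  B2 = {1, 5}  B3 = {3, 4}  B4 = {0, 3}  B5 = {2, 4}
Tree: B1–B2, B1–B3, B3–B4, B3–B5

Every bag has size at most 2, so the width is 2 − 1 = 1 and tw(G) ≤ 1. Any graph with an edge has treewidth ≥ 1, and G has the edge 5–3. Hence tw(G) = 1 exactly.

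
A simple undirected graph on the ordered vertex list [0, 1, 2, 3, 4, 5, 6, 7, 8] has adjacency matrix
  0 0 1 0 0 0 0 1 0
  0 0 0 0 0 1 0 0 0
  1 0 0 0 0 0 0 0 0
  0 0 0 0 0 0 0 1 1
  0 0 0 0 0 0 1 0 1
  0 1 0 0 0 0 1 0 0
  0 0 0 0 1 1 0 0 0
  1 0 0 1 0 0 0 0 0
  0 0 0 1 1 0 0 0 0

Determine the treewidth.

A width-1 tree decomposition is:
Bags: B1 = {1, 5}  B2 = {5, 6}  B3 = {4, 6}  B4 = {4, 8}  B5 = {3, 8}  B6 = {3, 7}  B7 = {0, 7}  B8 = {0, 2}
Tree: B1–B2, B2–B3, B3–B4, B4–B5, B5–B6, B6–B7, B7–B8
Every bag has size at most 2, so the width is 2 − 1 = 1 and tw(G) ≤ 1. Since G has at least one edge (e.g. 1–5), it is not an edgeless graph, so tw(G) ≥ 1. Therefore the treewidth is 1.

1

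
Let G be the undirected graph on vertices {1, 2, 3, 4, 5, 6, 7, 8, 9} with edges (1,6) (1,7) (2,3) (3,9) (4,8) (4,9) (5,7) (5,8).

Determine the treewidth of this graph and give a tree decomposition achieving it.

Treewidth 1.
Bags: B1 = {1, 6}  B2 = {1, 7}  B3 = {5, 7}  B4 = {5, 8}  B5 = {4, 8}  B6 = {4, 9}  B7 = {3, 9}  B8 = {2, 3}
Tree: B1–B2, B2–B3, B3–B4, B4–B5, B5–B6, B6–B7, B7–B8

Every bag has size at most 2, so the width is 2 − 1 = 1 and tw(G) ≤ 1. G has an edge, so its treewidth is at least 1. Combining the bounds, tw(G) = 1.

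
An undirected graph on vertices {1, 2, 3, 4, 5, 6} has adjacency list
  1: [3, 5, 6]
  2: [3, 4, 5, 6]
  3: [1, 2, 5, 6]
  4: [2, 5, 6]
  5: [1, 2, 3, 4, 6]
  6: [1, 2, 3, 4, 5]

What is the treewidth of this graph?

A width-3 tree decomposition is:
Bags: B1 = {2, 3, 5, 6}  B2 = {1, 3, 5, 6}  B3 = {2, 4, 5, 6}
Tree: B1–B2, B1–B3
The largest bag has 4 vertices, giving width 3; this decomposition certifies tw(G) ≤ 3. On the other hand G contains the 4-clique {1, 3, 5, 6}. A clique must lie in a single bag of any decomposition, so no decomposition can have width below 3. The upper and lower bounds meet at 3, so that is the treewidth.

3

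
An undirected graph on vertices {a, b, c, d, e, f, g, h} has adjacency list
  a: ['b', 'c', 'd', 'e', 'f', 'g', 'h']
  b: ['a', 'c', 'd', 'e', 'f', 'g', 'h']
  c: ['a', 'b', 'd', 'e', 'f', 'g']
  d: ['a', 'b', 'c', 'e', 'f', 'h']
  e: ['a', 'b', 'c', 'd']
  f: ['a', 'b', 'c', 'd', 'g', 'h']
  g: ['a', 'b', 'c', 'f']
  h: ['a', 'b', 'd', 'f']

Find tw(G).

A width-4 tree decomposition is:
Bags: B1 = {a, b, c, d, f}  B2 = {a, b, c, d, e}  B3 = {a, b, c, f, g}  B4 = {a, b, d, f, h}
Tree: B1–B2, B1–B3, B1–B4
Every bag has size at most 5, so the width is 5 − 1 = 4 and tw(G) ≤ 4. For the lower bound, the 5 vertices {a, b, d, f, h} are pairwise adjacent, and any tree decomposition puts a clique entirely inside one bag — forcing width ≥ 4. The upper and lower bounds meet at 4, so that is the treewidth.

4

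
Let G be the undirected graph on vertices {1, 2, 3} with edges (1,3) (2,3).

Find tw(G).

A width-1 tree decomposition is:
Bags: B1 = {1, 3}  B2 = {2, 3}
Tree: B1–B2
Each bag holds 2 vertices, so the decomposition has width 1, which upper-bounds the treewidth. Any graph with an edge has treewidth ≥ 1, and G has the edge 3–1. Combining the bounds, tw(G) = 1.

1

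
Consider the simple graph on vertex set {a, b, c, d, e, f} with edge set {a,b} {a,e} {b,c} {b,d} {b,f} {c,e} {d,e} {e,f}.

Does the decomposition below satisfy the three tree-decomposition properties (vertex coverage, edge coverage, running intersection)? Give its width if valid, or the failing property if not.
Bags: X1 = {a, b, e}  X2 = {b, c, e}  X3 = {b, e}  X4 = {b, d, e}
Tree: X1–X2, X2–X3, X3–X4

A tree decomposition must satisfy three properties: every vertex lies in some bag; for every edge, both endpoints lie together in some bag; and for every vertex, the bags containing it form a connected subtree. Here vertex f appears in no bag, so the decomposition is invalid.

No — vertex f appears in no bag.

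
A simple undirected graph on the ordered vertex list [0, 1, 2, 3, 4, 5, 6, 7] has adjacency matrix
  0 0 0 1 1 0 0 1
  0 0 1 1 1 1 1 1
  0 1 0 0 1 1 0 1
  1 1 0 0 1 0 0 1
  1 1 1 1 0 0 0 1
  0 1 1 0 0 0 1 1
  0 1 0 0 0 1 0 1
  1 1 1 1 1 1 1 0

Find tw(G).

3

A width-3 tree decomposition is:
Bags: B1 = {1, 2, 4, 7}  B2 = {1, 2, 5, 7}  B3 = {1, 3, 4, 7}  B4 = {1, 5, 6, 7}  B5 = {0, 3, 4, 7}
Tree: B1–B2, B1–B3, B2–B4, B3–B5
Every bag has size at most 4, so the width is 4 − 1 = 3 and tw(G) ≤ 3. For the lower bound, the 4 vertices {0, 3, 4, 7} are pairwise adjacent, and any tree decomposition puts a clique entirely inside one bag — forcing width ≥ 3. Combining the bounds, tw(G) = 3.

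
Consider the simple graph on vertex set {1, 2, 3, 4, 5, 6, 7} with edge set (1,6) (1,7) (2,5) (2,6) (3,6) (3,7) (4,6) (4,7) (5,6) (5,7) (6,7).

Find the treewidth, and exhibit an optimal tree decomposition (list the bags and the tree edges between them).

Treewidth 2.
Bags: B1 = {2, 5, 6}  B2 = {5, 6, 7}  B3 = {4, 6, 7}  B4 = {3, 6, 7}  B5 = {1, 6, 7}
Tree: B1–B2, B2–B3, B2–B4, B4–B5

The largest bag has 3 vertices, giving width 2; this decomposition certifies tw(G) ≤ 2. Conversely, {2, 5, 6} is a clique of size 3, and the vertices of any clique must share a bag in every tree decomposition; so some bag has ≥ 3 vertices and tw(G) ≥ 2. Therefore the treewidth is 2.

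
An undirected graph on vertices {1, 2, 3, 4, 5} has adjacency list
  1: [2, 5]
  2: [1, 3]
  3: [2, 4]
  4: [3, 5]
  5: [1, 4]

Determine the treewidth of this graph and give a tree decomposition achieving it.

Treewidth 2.
One optimal decomposition is:
Bags: B1 = {1, 4, 5}  B2 = {1, 3, 4}  B3 = {1, 2, 3}
Tree: B1–B2, B2–B3

Every bag has size at most 3, so the width is 3 − 1 = 2 and tw(G) ≤ 2. For the lower bound, G contains the cycle 1–5–4–3–2–1, so G is not a forest; only forests have treewidth ≤ 1, hence tw(G) ≥ 2. The upper and lower bounds meet at 2, so that is the treewidth.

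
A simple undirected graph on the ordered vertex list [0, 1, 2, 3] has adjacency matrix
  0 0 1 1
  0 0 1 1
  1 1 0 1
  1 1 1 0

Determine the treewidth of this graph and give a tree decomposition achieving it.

Treewidth 2.
Bags: B1 = {0, 2, 3}  B2 = {1, 2, 3}
Tree: B1–B2

The largest bag has 3 vertices, giving width 2; this decomposition certifies tw(G) ≤ 2. Conversely, {0, 2, 3} is a clique of size 3, and the vertices of any clique must share a bag in every tree decomposition; so some bag has ≥ 3 vertices and tw(G) ≥ 2. The upper and lower bounds meet at 2, so that is the treewidth.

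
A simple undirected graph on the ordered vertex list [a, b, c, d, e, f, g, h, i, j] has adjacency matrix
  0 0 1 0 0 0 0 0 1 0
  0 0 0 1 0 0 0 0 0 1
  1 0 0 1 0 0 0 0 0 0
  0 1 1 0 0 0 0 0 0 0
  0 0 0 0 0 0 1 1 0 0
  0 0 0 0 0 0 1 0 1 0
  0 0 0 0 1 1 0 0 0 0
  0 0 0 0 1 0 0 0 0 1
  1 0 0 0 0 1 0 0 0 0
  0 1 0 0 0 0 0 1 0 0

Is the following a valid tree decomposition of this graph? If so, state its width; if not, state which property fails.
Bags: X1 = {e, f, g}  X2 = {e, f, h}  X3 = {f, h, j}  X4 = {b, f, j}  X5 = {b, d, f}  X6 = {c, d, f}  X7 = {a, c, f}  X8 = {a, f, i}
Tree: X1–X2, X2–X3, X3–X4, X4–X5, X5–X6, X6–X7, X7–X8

Every vertex of G appears in some bag (union = {a, b, c, d, e, f, g, h, i, j}); every edge is covered by a bag; and for each vertex v the set of bags containing v is connected in the bag tree. The decomposition is therefore valid. The largest bag has 3 vertices, so the width is 2.

Yes; width 2.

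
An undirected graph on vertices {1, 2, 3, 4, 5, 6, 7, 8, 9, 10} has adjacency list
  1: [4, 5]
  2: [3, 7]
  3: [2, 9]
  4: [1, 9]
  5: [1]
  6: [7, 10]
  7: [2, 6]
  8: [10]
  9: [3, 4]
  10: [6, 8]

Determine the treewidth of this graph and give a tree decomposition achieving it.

Every bag has size at most 2, so the width is 2 − 1 = 1 and tw(G) ≤ 1. G has an edge, so its treewidth is at least 1. Therefore the treewidth is 1.

Treewidth 1.
Bags: B1 = {1, 5}  B2 = {1, 4}  B3 = {4, 9}  B4 = {3, 9}  B5 = {2, 3}  B6 = {2, 7}  B7 = {6, 7}  B8 = {6, 10}  B9 = {8, 10}
Tree: B1–B2, B2–B3, B3–B4, B4–B5, B5–B6, B6–B7, B7–B8, B8–B9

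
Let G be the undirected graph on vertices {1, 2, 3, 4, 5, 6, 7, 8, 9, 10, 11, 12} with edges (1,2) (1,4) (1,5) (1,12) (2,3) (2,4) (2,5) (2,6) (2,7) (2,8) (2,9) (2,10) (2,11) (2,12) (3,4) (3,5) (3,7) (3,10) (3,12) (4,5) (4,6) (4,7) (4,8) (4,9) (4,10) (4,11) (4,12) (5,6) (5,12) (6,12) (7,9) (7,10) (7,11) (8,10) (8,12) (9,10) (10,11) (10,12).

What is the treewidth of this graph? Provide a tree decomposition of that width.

Every bag has size at most 5, so the width is 5 − 1 = 4 and tw(G) ≤ 4. Conversely, {1, 2, 4, 5, 12} is a clique of size 5, and the vertices of any clique must share a bag in every tree decomposition; so some bag has ≥ 5 vertices and tw(G) ≥ 4. Hence tw(G) = 4 exactly.

Treewidth 4.
One such decomposition:
Bags: B1 = {2, 3, 4, 10, 12}  B2 = {2, 4, 8, 10, 12}  B3 = {2, 3, 4, 7, 10}  B4 = {2, 3, 4, 5, 12}  B5 = {2, 4, 5, 6, 12}  B6 = {2, 4, 7, 9, 10}  B7 = {1, 2, 4, 5, 12}  B8 = {2, 4, 7, 10, 11}
Tree: B1–B2, B1–B3, B1–B4, B4–B5, B3–B6, B4–B7, B3–B8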